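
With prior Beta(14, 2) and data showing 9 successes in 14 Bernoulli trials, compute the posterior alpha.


Conjugate update: alpha_posterior = alpha_prior + k
= 14 + 9 = 23

23


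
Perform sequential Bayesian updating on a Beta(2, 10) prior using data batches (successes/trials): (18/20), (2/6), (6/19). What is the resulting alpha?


Accumulate successes: 26
Posterior alpha = prior alpha + sum of successes
= 2 + 26 = 28

28


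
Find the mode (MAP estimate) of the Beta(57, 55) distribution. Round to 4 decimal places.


For Beta(a,b) with a,b > 1:
Mode = (a-1)/(a+b-2) = (57-1)/(112-2)
= 56/110 = 0.5091

0.5091


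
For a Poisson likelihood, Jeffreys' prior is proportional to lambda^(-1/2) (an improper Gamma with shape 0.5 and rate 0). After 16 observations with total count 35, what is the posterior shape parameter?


Jeffreys' prior for Poisson is proportional to lambda^(-1/2).
Posterior is Gamma(0.5 + S, 0 + n) = Gamma(0.5 + 35, 16).
Posterior shape = 0.5 + S = 0.5 + 35 = 35.5

35.5


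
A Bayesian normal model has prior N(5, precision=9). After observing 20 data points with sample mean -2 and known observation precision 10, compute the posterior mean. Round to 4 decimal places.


Posterior mean = (prior_precision * prior_mean + n * data_precision * data_mean) / (prior_precision + n * data_precision)
Numerator = 9*5 + 20*10*-2 = -355
Denominator = 9 + 20*10 = 209
Posterior mean = -1.6986

-1.6986


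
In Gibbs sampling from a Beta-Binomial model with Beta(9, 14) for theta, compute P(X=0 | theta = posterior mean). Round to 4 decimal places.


Posterior mean = alpha/(alpha+beta) = 9/23 = 0.3913
P(X=0|theta=mean) = 1 - theta = 0.6087

0.6087


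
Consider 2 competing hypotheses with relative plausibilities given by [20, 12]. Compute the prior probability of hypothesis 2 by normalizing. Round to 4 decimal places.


Sum of weights = 20 + 12 = 32
Normalized prior for H2 = 12 / 32
= 0.375

0.375


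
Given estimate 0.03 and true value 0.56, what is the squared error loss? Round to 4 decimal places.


Squared error = (estimate - true)^2
Difference = -0.53
Loss = -0.53^2 = 0.2809

0.2809


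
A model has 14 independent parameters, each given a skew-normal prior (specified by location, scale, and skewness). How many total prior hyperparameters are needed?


Each skew-normal prior needs 3 hyperparameters (location, scale, and skewness).
Total = 3 * 14 = 42

42


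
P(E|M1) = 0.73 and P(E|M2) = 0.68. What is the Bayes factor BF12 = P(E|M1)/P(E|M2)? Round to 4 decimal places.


Bayes factor BF12 = P(E|M1) / P(E|M2)
= 0.73 / 0.68
= 1.0735

1.0735


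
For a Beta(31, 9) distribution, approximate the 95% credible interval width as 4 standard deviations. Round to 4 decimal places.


Variance of Beta(a,b) = ab / ((a+b)^2 * (a+b+1))
= 31*9 / ((40)^2 * 41)
= 0.0043
SD = sqrt(0.0043) = 0.0652
Width = 4 * SD = 0.2609

0.2609


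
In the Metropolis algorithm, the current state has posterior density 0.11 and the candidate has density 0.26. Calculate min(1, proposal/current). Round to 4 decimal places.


Ratio = 0.26/0.11 = 2.3636
Acceptance probability = min(1, 2.3636)
= 1.0

1.0


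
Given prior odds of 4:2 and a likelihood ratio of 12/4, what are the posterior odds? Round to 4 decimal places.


Posterior odds = prior odds * LR
Prior odds = 4/2 = 2.0
LR = 12/4 = 3.0
Posterior odds = 2.0 * 3.0 = 6.0

6.0


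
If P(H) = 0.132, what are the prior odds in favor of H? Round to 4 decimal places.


Prior odds = P(H) / (1 - P(H))
= 0.132 / 0.868
= 0.1521

0.1521


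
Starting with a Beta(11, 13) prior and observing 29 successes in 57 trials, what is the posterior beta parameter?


Posterior beta = prior beta + failures
Failures = 57 - 29 = 28
beta_post = 13 + 28 = 41

41


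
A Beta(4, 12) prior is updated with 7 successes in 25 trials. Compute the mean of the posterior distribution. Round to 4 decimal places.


After update: Beta(11, 30)
Mean = 11 / (11 + 30) = 11 / 41
= 0.2683

0.2683


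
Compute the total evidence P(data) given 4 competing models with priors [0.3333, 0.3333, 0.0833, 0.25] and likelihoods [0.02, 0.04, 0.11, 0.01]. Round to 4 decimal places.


Marginal likelihood = sum P(model_i) * P(data|model_i)
Model 1: 0.3333 * 0.02 = 0.0067
Model 2: 0.3333 * 0.04 = 0.0133
Model 3: 0.0833 * 0.11 = 0.0092
Model 4: 0.25 * 0.01 = 0.0025
Total = 0.0317

0.0317


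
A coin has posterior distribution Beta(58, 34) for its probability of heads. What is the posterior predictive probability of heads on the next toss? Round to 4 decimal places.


Posterior predictive = E[theta] = alpha/(alpha+beta)
= 58/92
= 0.6304

0.6304


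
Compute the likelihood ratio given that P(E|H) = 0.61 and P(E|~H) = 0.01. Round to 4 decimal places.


LR = P(E|H) / P(E|~H)
= 0.61 / 0.01 = 61.0

61.0


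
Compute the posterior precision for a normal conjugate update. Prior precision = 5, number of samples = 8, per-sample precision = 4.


tau_post = tau_0 + n * tau
= 5 + 8 * 4 = 37

37


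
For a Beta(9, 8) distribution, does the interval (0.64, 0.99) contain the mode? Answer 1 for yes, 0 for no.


Mode of Beta(a,b) = (a-1)/(a+b-2)
= (9-1)/(9+8-2) = 0.5333
Check: 0.64 <= 0.5333 <= 0.99?
Result: 0

0


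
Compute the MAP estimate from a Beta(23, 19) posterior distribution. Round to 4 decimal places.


MAP = mode of Beta distribution
= (alpha - 1)/(alpha + beta - 2)
= (23-1)/(23+19-2)
= 22/40 = 0.55

0.55


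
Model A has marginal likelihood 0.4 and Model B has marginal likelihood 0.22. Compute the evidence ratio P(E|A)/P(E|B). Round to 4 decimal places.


Evidence ratio = P(E|A) / P(E|B)
= 0.4 / 0.22
= 1.8182

1.8182


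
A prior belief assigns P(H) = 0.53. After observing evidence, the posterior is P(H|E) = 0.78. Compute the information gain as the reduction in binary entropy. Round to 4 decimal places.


H(prior) = -0.53*log2(0.53) - 0.47*log2(0.47)
= 0.9974
H(post) = -0.78*log2(0.78) - 0.22*log2(0.22)
= 0.7602
IG = 0.9974 - 0.7602 = 0.2372

0.2372


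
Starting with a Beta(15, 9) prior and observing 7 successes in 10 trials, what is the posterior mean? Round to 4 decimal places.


Posterior parameters: alpha = 15 + 7 = 22
beta = 9 + 3 = 12
Posterior mean = alpha / (alpha + beta) = 22 / 34
= 0.6471

0.6471


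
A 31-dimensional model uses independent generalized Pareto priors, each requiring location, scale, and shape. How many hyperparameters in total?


Per parameter: 3 (location, scale, and shape).
Total = 31 * 3 = 93

93


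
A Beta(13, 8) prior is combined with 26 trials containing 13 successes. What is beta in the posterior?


In conjugate updating:
beta_posterior = beta_prior + (n - k)
= 8 + (26 - 13)
= 8 + 13 = 21

21


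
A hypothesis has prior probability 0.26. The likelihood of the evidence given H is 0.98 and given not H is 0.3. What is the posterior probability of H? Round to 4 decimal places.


Using Bayes' theorem:
P(E) = 0.26 * 0.98 + 0.74 * 0.3
P(E) = 0.4768
P(H|E) = (0.26 * 0.98) / 0.4768 = 0.5344

0.5344


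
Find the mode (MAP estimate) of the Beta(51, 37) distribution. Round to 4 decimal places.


For Beta(a,b) with a,b > 1:
Mode = (a-1)/(a+b-2) = (51-1)/(88-2)
= 50/86 = 0.5814

0.5814


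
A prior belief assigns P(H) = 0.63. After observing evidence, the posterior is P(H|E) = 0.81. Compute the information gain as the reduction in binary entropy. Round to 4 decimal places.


H(prior) = -0.63*log2(0.63) - 0.37*log2(0.37)
= 0.9507
H(post) = -0.81*log2(0.81) - 0.19*log2(0.19)
= 0.7015
IG = 0.9507 - 0.7015 = 0.2492

0.2492


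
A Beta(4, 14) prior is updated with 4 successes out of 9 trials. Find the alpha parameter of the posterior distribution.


In the Beta-Binomial conjugate update:
alpha_post = alpha_prior + successes
= 4 + 4
= 8

8


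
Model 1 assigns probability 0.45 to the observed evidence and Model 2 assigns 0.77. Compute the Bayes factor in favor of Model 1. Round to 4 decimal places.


BF = P(data|M1) / P(data|M2)
= 0.45 / 0.77 = 0.5844

0.5844


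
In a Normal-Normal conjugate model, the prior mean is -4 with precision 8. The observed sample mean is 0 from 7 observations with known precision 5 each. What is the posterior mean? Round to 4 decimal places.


Posterior precision = tau0 + n*tau = 8 + 7*5 = 43
Posterior mean = (tau0*mu0 + n*tau*xbar) / posterior_precision
= (8*-4 + 7*5*0) / 43
= -32 / 43 = -0.7442

-0.7442


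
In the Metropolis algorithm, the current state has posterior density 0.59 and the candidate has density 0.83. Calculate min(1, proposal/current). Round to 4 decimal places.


Ratio = 0.83/0.59 = 1.4068
Acceptance probability = min(1, 1.4068)
= 1.0

1.0


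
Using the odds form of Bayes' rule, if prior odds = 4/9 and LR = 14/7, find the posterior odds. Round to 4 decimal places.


Bayes' rule in odds form: posterior odds = prior odds * LR
= (4 * 14) / (9 * 7)
= 56/63 = 0.8889

0.8889


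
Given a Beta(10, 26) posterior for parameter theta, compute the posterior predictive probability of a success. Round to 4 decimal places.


For a Beta-Bernoulli model, the predictive probability is the mean:
P(success) = 10/(10+26) = 10/36 = 0.2778

0.2778


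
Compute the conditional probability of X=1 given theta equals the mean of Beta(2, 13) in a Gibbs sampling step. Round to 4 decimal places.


Mean of Beta(2, 13) = 0.1333
P(X=1 | theta=0.1333) = 0.1333

0.1333


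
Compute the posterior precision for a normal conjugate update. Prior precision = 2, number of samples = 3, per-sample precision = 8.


tau_post = tau_0 + n * tau
= 2 + 3 * 8 = 26

26


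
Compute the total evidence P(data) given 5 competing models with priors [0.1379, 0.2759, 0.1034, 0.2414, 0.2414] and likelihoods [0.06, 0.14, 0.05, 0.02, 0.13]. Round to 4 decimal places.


Marginal likelihood = sum P(model_i) * P(data|model_i)
Model 1: 0.1379 * 0.06 = 0.0083
Model 2: 0.2759 * 0.14 = 0.0386
Model 3: 0.1034 * 0.05 = 0.0052
Model 4: 0.2414 * 0.02 = 0.0048
Model 5: 0.2414 * 0.13 = 0.0314
Total = 0.0883

0.0883


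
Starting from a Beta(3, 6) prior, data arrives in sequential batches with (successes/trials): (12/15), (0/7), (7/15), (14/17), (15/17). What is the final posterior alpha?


In sequential Bayesian updating, we sum all successes.
Total successes = 48
Final alpha = 3 + 48 = 51

51


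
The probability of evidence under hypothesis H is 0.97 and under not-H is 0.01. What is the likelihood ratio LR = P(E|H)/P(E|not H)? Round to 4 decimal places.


LR = 0.97 / 0.01
= 97.0

97.0


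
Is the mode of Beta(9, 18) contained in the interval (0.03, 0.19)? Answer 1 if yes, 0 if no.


Mode = (a-1)/(a+b-2) = 8/25 = 0.32
Interval: (0.03, 0.19)
Contains mode? 0

0


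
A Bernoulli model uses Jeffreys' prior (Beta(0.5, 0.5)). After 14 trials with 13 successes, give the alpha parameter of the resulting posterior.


Posterior = Beta(prior_alpha + successes, prior_beta + failures)
= Beta(0.5 + 13, 0.5 + 1)
Posterior alpha = 0.5 + k = 0.5 + 13 = 13.5

13.5


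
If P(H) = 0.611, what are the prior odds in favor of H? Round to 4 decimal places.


Prior odds = P(H) / (1 - P(H))
= 0.611 / 0.389
= 1.5707

1.5707


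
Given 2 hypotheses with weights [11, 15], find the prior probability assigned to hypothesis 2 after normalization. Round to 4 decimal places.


To normalize, divide each weight by the sum of all weights.
Sum = 26
Prior(H2) = 15/26 = 0.5769

0.5769


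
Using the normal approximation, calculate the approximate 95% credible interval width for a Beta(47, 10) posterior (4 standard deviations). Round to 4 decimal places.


Var(Beta) = 47*10/(57^2 * 58) = 0.0025
SD = 0.0499
Width ~ 4*SD = 0.1998

0.1998


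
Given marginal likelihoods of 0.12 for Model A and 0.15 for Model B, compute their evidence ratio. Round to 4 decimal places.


Ratio = ML(A) / ML(B) = 0.12/0.15
= 0.8

0.8


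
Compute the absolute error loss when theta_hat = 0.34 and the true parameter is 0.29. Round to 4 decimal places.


L = |theta_hat - theta_true|
= |0.34 - 0.29| = 0.05

0.05


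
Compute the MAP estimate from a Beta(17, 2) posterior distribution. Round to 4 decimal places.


MAP = mode of Beta distribution
= (alpha - 1)/(alpha + beta - 2)
= (17-1)/(17+2-2)
= 16/17 = 0.9412

0.9412


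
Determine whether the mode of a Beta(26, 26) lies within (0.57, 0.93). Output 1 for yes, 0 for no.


First find the mode: (a-1)/(a+b-2) = 0.5
Is 0.5 in (0.57, 0.93)? 0

0


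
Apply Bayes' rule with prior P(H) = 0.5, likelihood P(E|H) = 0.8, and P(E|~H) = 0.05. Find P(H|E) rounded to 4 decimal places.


Step 1: Compute marginal P(E) = P(E|H)P(H) + P(E|~H)P(~H)
= 0.8*0.5 + 0.05*0.5 = 0.425
Step 2: P(H|E) = P(E|H)P(H)/P(E) = 0.4/0.425
= 0.9412

0.9412


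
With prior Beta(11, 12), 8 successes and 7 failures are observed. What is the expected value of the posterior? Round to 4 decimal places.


Posterior = Beta(19, 19)
E[theta] = alpha/(alpha+beta)
= 19/38 = 0.5

0.5


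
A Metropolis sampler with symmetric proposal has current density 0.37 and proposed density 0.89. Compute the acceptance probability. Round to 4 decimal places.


For symmetric proposals, acceptance = min(1, pi(x*)/pi(x))
= min(1, 0.89/0.37)
= min(1, 2.4054) = 1.0

1.0


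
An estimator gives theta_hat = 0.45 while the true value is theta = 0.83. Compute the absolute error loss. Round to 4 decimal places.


The absolute error loss is |theta_hat - theta|
= |0.45 - 0.83|
= 0.38

0.38


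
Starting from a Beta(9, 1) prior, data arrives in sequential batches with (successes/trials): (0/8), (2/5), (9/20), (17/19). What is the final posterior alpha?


In sequential Bayesian updating, we sum all successes.
Total successes = 28
Final alpha = 9 + 28 = 37

37


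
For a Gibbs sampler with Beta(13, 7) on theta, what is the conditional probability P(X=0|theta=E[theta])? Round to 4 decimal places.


E[theta] = 13/(13+7) = 0.65
P(X=0|theta) = 1 - theta = 0.35

0.35


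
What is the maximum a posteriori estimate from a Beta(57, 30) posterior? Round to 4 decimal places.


The MAP estimate equals the mode of the distribution.
Mode of Beta(a,b) = (a-1)/(a+b-2)
= 56/85
= 0.6588

0.6588


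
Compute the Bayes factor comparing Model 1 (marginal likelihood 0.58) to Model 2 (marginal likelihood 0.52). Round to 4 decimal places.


BF12 = marginal likelihood of M1 / marginal likelihood of M2
= 0.58/0.52
= 1.1154

1.1154


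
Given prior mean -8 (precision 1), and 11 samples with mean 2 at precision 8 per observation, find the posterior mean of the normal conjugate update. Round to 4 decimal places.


The posterior mean is a precision-weighted average of prior and data.
Post. prec. = 1 + 88 = 89
Post. mean = (-8 + 176)/89 = 168/89 = 1.8876

1.8876


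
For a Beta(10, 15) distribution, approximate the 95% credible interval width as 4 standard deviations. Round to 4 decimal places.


Variance of Beta(a,b) = ab / ((a+b)^2 * (a+b+1))
= 10*15 / ((25)^2 * 26)
= 0.0092
SD = sqrt(0.0092) = 0.0961
Width = 4 * SD = 0.3843

0.3843


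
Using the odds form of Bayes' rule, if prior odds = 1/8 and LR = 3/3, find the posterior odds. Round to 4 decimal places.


Bayes' rule in odds form: posterior odds = prior odds * LR
= (1 * 3) / (8 * 3)
= 3/24 = 0.125

0.125


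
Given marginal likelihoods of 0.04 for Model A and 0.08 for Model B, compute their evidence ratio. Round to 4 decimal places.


Ratio = ML(A) / ML(B) = 0.04/0.08
= 0.5

0.5


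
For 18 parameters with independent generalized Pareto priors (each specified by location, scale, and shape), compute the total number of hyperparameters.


A generalized Pareto prior has 3 hyperparameters per parameter.
Total = 18 * 3 = 54

54


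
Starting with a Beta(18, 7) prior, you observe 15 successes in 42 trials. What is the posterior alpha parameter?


For a Beta-Binomial conjugate model:
Posterior alpha = prior alpha + number of successes
= 18 + 15 = 33

33


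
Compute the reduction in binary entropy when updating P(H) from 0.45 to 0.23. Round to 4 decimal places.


H_before = -p*log2(p) - (1-p)*log2(1-p) for p=0.45: 0.9928
H_after for p=0.23: 0.778
Reduction = 0.9928 - 0.778 = 0.2148

0.2148


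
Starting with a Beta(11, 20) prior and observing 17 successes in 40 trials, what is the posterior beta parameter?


Posterior beta = prior beta + failures
Failures = 40 - 17 = 23
beta_post = 20 + 23 = 43

43


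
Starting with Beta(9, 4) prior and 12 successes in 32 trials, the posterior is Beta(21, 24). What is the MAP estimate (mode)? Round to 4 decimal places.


The mode of Beta(a, b) when a > 1 and b > 1 is (a-1)/(a+b-2)
= (21 - 1) / (21 + 24 - 2)
= 20 / 43
= 0.4651

0.4651


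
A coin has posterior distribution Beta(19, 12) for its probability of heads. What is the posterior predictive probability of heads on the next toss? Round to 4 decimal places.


Posterior predictive = E[theta] = alpha/(alpha+beta)
= 19/31
= 0.6129

0.6129


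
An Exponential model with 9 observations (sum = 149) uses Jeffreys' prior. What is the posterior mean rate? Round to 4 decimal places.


Posterior Gamma(9, 149)
E[lambda] = 9/149 = 0.0604

0.0604


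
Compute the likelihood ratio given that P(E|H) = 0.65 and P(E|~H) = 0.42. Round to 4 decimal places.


LR = P(E|H) / P(E|~H)
= 0.65 / 0.42 = 1.5476

1.5476


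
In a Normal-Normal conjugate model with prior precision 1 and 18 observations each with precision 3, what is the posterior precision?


Posterior precision = prior precision + n * observation precision
= 1 + 18 * 3
= 1 + 54 = 55

55


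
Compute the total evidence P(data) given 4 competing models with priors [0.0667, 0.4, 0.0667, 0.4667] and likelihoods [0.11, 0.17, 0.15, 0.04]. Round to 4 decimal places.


Marginal likelihood = sum P(model_i) * P(data|model_i)
Model 1: 0.0667 * 0.11 = 0.0073
Model 2: 0.4 * 0.17 = 0.068
Model 3: 0.0667 * 0.15 = 0.01
Model 4: 0.4667 * 0.04 = 0.0187
Total = 0.104

0.104


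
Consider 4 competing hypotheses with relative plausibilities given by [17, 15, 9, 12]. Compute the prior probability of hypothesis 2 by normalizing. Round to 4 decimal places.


Sum of weights = 17 + 15 + 9 + 12 = 53
Normalized prior for H2 = 15 / 53
= 0.283

0.283


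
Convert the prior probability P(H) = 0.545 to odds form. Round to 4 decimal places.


P(not H) = 1 - 0.545 = 0.455
Odds = 0.545 / 0.455 = 1.1978

1.1978


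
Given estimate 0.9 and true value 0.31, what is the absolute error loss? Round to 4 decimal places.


Absolute error = |estimate - true|
= |0.59| = 0.59

0.59


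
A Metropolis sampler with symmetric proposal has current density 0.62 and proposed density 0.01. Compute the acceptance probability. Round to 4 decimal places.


For symmetric proposals, acceptance = min(1, pi(x*)/pi(x))
= min(1, 0.01/0.62)
= min(1, 0.0161) = 0.0161

0.0161


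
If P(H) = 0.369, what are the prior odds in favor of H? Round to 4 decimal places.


Prior odds = P(H) / (1 - P(H))
= 0.369 / 0.631
= 0.5848

0.5848


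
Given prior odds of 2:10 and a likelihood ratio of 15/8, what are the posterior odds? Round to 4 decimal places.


Posterior odds = prior odds * LR
Prior odds = 2/10 = 0.2
LR = 15/8 = 1.875
Posterior odds = 0.2 * 1.875 = 0.375

0.375


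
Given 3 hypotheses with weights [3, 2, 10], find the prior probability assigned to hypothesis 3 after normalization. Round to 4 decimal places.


To normalize, divide each weight by the sum of all weights.
Sum = 15
Prior(H3) = 10/15 = 0.6667

0.6667


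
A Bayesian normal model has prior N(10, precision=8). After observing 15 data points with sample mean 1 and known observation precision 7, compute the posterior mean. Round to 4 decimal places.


Posterior mean = (prior_precision * prior_mean + n * data_precision * data_mean) / (prior_precision + n * data_precision)
Numerator = 8*10 + 15*7*1 = 185
Denominator = 8 + 15*7 = 113
Posterior mean = 1.6372

1.6372


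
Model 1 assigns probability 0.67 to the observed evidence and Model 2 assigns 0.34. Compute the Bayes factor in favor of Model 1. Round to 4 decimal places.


BF = P(data|M1) / P(data|M2)
= 0.67 / 0.34 = 1.9706

1.9706


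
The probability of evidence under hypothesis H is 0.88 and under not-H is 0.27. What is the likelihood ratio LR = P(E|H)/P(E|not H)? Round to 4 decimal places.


LR = 0.88 / 0.27
= 3.2593

3.2593


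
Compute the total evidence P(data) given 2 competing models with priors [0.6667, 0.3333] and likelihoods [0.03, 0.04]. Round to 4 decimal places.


Marginal likelihood = sum P(model_i) * P(data|model_i)
Model 1: 0.6667 * 0.03 = 0.02
Model 2: 0.3333 * 0.04 = 0.0133
Total = 0.0333

0.0333


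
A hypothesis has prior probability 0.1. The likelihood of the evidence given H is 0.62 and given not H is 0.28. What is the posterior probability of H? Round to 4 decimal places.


Using Bayes' theorem:
P(E) = 0.1 * 0.62 + 0.9 * 0.28
P(E) = 0.314
P(H|E) = (0.1 * 0.62) / 0.314 = 0.1975

0.1975


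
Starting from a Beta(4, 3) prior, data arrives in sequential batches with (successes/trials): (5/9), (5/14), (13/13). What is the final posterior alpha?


In sequential Bayesian updating, we sum all successes.
Total successes = 23
Final alpha = 4 + 23 = 27

27


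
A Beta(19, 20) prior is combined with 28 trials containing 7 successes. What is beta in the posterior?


In conjugate updating:
beta_posterior = beta_prior + (n - k)
= 20 + (28 - 7)
= 20 + 21 = 41

41


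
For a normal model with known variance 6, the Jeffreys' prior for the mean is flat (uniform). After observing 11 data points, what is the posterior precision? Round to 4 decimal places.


Jeffreys' prior for normal mean (known variance) is flat.
Prior precision = 0.
Posterior precision = prior_prec + n/sigma^2 = 0 + 11/6
= 1.8333

1.8333


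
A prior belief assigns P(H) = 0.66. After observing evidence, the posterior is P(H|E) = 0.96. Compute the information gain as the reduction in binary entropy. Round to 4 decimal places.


H(prior) = -0.66*log2(0.66) - 0.34*log2(0.34)
= 0.9248
H(post) = -0.96*log2(0.96) - 0.04*log2(0.04)
= 0.2423
IG = 0.9248 - 0.2423 = 0.6825

0.6825


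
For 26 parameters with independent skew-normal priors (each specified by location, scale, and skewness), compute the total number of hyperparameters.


A skew-normal prior has 3 hyperparameters per parameter.
Total = 26 * 3 = 78

78


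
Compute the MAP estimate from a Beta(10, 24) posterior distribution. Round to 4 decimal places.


MAP = mode of Beta distribution
= (alpha - 1)/(alpha + beta - 2)
= (10-1)/(10+24-2)
= 9/32 = 0.2812

0.2812


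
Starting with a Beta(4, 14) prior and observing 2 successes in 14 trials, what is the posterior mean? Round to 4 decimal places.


Posterior parameters: alpha = 4 + 2 = 6
beta = 14 + 12 = 26
Posterior mean = alpha / (alpha + beta) = 6 / 32
= 0.1875

0.1875


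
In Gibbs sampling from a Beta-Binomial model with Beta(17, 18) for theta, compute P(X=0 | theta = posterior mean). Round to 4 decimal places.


Posterior mean = alpha/(alpha+beta) = 17/35 = 0.4857
P(X=0|theta=mean) = 1 - theta = 0.5143

0.5143


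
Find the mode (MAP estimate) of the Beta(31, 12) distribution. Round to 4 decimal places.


For Beta(a,b) with a,b > 1:
Mode = (a-1)/(a+b-2) = (31-1)/(43-2)
= 30/41 = 0.7317

0.7317


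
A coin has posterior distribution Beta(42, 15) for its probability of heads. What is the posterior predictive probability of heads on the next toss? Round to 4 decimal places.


Posterior predictive = E[theta] = alpha/(alpha+beta)
= 42/57
= 0.7368

0.7368


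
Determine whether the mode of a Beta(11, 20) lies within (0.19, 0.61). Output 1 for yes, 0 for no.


First find the mode: (a-1)/(a+b-2) = 0.3448
Is 0.3448 in (0.19, 0.61)? 1

1


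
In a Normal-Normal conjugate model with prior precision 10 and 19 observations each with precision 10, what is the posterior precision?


Posterior precision = prior precision + n * observation precision
= 10 + 19 * 10
= 10 + 190 = 200

200


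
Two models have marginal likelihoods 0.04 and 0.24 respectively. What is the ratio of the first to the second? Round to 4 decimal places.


Evidence ratio = 0.04 / 0.24
= 0.1667

0.1667


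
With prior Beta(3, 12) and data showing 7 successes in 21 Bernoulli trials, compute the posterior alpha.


Conjugate update: alpha_posterior = alpha_prior + k
= 3 + 7 = 10

10


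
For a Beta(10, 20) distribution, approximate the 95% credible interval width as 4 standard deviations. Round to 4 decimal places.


Variance of Beta(a,b) = ab / ((a+b)^2 * (a+b+1))
= 10*20 / ((30)^2 * 31)
= 0.0072
SD = sqrt(0.0072) = 0.0847
Width = 4 * SD = 0.3387

0.3387


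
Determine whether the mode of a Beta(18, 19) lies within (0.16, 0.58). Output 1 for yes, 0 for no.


First find the mode: (a-1)/(a+b-2) = 0.4857
Is 0.4857 in (0.16, 0.58)? 1

1


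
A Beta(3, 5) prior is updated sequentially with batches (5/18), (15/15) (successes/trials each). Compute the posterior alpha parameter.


Sequential conjugate updating is equivalent to a single batch update.
Total successes across all batches = 20
alpha_posterior = alpha_prior + total_successes = 3 + 20
= 23

23


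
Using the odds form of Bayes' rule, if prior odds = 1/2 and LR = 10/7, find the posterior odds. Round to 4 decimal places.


Bayes' rule in odds form: posterior odds = prior odds * LR
= (1 * 10) / (2 * 7)
= 10/14 = 0.7143

0.7143


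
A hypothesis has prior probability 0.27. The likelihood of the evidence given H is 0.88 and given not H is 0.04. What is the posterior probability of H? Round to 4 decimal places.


Using Bayes' theorem:
P(E) = 0.27 * 0.88 + 0.73 * 0.04
P(E) = 0.2668
P(H|E) = (0.27 * 0.88) / 0.2668 = 0.8906

0.8906


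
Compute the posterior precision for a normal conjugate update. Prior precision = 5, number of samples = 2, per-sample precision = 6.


tau_post = tau_0 + n * tau
= 5 + 2 * 6 = 17

17


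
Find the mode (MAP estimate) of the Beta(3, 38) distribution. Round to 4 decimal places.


For Beta(a,b) with a,b > 1:
Mode = (a-1)/(a+b-2) = (3-1)/(41-2)
= 2/39 = 0.0513

0.0513


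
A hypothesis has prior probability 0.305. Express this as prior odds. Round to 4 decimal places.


Odds = P(H) / P(not H) = 0.305 / 0.695
= 0.4388

0.4388


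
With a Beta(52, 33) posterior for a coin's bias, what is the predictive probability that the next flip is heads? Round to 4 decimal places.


The predictive probability equals the posterior mean.
P(next = heads) = alpha / (alpha + beta)
= 52 / 85 = 0.6118

0.6118


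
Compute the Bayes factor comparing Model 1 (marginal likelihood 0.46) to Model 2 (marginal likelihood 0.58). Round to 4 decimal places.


BF12 = marginal likelihood of M1 / marginal likelihood of M2
= 0.46/0.58
= 0.7931

0.7931


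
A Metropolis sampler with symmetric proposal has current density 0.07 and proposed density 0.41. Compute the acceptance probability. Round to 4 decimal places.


For symmetric proposals, acceptance = min(1, pi(x*)/pi(x))
= min(1, 0.41/0.07)
= min(1, 5.8571) = 1.0

1.0


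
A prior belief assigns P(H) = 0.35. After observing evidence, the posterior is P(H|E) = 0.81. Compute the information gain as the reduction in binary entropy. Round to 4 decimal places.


H(prior) = -0.35*log2(0.35) - 0.65*log2(0.65)
= 0.9341
H(post) = -0.81*log2(0.81) - 0.19*log2(0.19)
= 0.7015
IG = 0.9341 - 0.7015 = 0.2326

0.2326


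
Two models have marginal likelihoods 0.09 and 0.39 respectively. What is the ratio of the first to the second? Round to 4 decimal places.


Evidence ratio = 0.09 / 0.39
= 0.2308

0.2308


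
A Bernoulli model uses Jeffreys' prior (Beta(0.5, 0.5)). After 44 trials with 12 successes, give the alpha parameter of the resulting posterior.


Posterior = Beta(prior_alpha + successes, prior_beta + failures)
= Beta(0.5 + 12, 0.5 + 32)
Posterior alpha = 0.5 + k = 0.5 + 12 = 12.5

12.5


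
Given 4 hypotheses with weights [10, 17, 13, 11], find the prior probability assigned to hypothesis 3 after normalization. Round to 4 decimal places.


To normalize, divide each weight by the sum of all weights.
Sum = 51
Prior(H3) = 13/51 = 0.2549

0.2549


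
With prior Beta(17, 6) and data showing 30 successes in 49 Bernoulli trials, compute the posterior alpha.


Conjugate update: alpha_posterior = alpha_prior + k
= 17 + 30 = 47

47


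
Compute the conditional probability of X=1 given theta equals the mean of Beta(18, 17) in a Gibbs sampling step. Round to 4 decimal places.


Mean of Beta(18, 17) = 0.5143
P(X=1 | theta=0.5143) = 0.5143

0.5143


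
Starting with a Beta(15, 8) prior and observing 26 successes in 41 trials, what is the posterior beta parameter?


Posterior beta = prior beta + failures
Failures = 41 - 26 = 15
beta_post = 8 + 15 = 23

23


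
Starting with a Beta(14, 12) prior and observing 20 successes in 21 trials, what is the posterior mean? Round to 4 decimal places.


Posterior parameters: alpha = 14 + 20 = 34
beta = 12 + 1 = 13
Posterior mean = alpha / (alpha + beta) = 34 / 47
= 0.7234

0.7234


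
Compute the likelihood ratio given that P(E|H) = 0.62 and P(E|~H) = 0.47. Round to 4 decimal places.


LR = P(E|H) / P(E|~H)
= 0.62 / 0.47 = 1.3191

1.3191


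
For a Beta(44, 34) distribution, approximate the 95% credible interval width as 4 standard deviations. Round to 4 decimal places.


Variance of Beta(a,b) = ab / ((a+b)^2 * (a+b+1))
= 44*34 / ((78)^2 * 79)
= 0.0031
SD = sqrt(0.0031) = 0.0558
Width = 4 * SD = 0.2232

0.2232


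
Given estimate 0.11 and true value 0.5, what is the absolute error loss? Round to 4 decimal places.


Absolute error = |estimate - true|
= |-0.39| = 0.39

0.39


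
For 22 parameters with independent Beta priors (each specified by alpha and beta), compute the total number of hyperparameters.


A Beta prior has 2 hyperparameters per parameter.
Total = 22 * 2 = 44

44


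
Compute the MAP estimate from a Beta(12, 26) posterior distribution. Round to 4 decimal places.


MAP = mode of Beta distribution
= (alpha - 1)/(alpha + beta - 2)
= (12-1)/(12+26-2)
= 11/36 = 0.3056

0.3056


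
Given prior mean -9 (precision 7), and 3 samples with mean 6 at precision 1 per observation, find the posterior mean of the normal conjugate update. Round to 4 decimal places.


The posterior mean is a precision-weighted average of prior and data.
Post. prec. = 7 + 3 = 10
Post. mean = (-63 + 18)/10 = -45/10 = -4.5

-4.5


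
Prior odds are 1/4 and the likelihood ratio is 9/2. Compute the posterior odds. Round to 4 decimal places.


Posterior odds = prior odds * likelihood ratio
= (1/4) * (9/2)
= 9 / 8
= 1.125

1.125


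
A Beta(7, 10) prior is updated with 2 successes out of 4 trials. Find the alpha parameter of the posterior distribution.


In the Beta-Binomial conjugate update:
alpha_post = alpha_prior + successes
= 7 + 2
= 9

9


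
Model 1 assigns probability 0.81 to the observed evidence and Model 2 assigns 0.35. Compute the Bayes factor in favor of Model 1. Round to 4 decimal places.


BF = P(data|M1) / P(data|M2)
= 0.81 / 0.35 = 2.3143

2.3143


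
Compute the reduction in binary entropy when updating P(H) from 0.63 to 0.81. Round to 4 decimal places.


H_before = -p*log2(p) - (1-p)*log2(1-p) for p=0.63: 0.9507
H_after for p=0.81: 0.7015
Reduction = 0.9507 - 0.7015 = 0.2492

0.2492


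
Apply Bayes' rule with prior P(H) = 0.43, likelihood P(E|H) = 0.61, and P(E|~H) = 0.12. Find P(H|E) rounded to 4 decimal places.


Step 1: Compute marginal P(E) = P(E|H)P(H) + P(E|~H)P(~H)
= 0.61*0.43 + 0.12*0.57 = 0.3307
Step 2: P(H|E) = P(E|H)P(H)/P(E) = 0.2623/0.3307
= 0.7932

0.7932


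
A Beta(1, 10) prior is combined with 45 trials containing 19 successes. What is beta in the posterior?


In conjugate updating:
beta_posterior = beta_prior + (n - k)
= 10 + (45 - 19)
= 10 + 26 = 36

36


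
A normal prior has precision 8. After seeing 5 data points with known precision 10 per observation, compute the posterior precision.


In the conjugate normal model, precisions add:
tau_posterior = tau_prior + n * tau_data
= 8 + 5*10 = 58

58


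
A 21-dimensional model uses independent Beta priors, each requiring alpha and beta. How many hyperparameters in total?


Per parameter: 2 (alpha and beta).
Total = 21 * 2 = 42

42


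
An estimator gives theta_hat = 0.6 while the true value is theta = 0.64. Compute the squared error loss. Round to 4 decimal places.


The squared error loss is (theta_hat - theta)^2
= (0.6 - 0.64)^2
= (-0.04)^2 = 0.0016

0.0016


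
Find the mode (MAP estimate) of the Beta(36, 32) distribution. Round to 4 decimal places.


For Beta(a,b) with a,b > 1:
Mode = (a-1)/(a+b-2) = (36-1)/(68-2)
= 35/66 = 0.5303

0.5303


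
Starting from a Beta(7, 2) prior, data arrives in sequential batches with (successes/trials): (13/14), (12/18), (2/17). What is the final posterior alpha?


In sequential Bayesian updating, we sum all successes.
Total successes = 27
Final alpha = 7 + 27 = 34

34


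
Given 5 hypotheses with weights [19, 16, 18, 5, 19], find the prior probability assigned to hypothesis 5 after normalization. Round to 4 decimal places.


To normalize, divide each weight by the sum of all weights.
Sum = 77
Prior(H5) = 19/77 = 0.2468

0.2468


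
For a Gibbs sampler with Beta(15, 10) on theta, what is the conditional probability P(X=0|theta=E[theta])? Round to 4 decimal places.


E[theta] = 15/(15+10) = 0.6
P(X=0|theta) = 1 - theta = 0.4

0.4


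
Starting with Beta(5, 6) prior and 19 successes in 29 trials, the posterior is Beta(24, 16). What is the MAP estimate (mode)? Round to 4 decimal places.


The mode of Beta(a, b) when a > 1 and b > 1 is (a-1)/(a+b-2)
= (24 - 1) / (24 + 16 - 2)
= 23 / 38
= 0.6053

0.6053


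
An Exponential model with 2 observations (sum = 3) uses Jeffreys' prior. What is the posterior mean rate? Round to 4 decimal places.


Posterior Gamma(2, 3)
E[lambda] = 2/3 = 0.6667

0.6667


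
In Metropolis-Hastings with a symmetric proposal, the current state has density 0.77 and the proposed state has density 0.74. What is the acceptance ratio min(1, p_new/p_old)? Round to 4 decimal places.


Ratio = p_new / p_old = 0.74 / 0.77 = 0.961
Acceptance = min(1, 0.961) = 0.961

0.961


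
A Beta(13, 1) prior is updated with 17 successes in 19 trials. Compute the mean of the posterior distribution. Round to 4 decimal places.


After update: Beta(30, 3)
Mean = 30 / (30 + 3) = 30 / 33
= 0.9091

0.9091


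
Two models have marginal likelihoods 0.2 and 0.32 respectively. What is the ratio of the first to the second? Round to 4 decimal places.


Evidence ratio = 0.2 / 0.32
= 0.625

0.625


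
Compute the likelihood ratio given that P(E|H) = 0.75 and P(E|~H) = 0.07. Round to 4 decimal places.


LR = P(E|H) / P(E|~H)
= 0.75 / 0.07 = 10.7143

10.7143


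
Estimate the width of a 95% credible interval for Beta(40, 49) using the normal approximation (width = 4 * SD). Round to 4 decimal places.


For Beta(a,b): Var = ab/((a+b)^2(a+b+1))
Var = 0.0027, SD = 0.0524
Approximate 95% CI width = 4 * 0.0524 = 0.2097

0.2097


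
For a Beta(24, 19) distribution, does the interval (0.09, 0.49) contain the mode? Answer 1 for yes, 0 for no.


Mode of Beta(a,b) = (a-1)/(a+b-2)
= (24-1)/(24+19-2) = 0.561
Check: 0.09 <= 0.561 <= 0.49?
Result: 0

0


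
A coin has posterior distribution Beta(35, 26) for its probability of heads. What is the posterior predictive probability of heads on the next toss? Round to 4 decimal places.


Posterior predictive = E[theta] = alpha/(alpha+beta)
= 35/61
= 0.5738

0.5738


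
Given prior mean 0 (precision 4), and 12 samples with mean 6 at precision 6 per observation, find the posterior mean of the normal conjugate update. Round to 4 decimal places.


The posterior mean is a precision-weighted average of prior and data.
Post. prec. = 4 + 72 = 76
Post. mean = (0 + 432)/76 = 432/76 = 5.6842

5.6842


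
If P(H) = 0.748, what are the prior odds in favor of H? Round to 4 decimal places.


Prior odds = P(H) / (1 - P(H))
= 0.748 / 0.252
= 2.9683

2.9683


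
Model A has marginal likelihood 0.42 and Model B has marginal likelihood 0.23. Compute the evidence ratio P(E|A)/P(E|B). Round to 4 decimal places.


Evidence ratio = P(E|A) / P(E|B)
= 0.42 / 0.23
= 1.8261

1.8261


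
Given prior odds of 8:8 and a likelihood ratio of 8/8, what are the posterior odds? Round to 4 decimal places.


Posterior odds = prior odds * LR
Prior odds = 8/8 = 1.0
LR = 8/8 = 1.0
Posterior odds = 1.0 * 1.0 = 1.0

1.0


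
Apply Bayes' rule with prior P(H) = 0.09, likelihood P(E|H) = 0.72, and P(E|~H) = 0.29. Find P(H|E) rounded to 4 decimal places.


Step 1: Compute marginal P(E) = P(E|H)P(H) + P(E|~H)P(~H)
= 0.72*0.09 + 0.29*0.91 = 0.3287
Step 2: P(H|E) = P(E|H)P(H)/P(E) = 0.0648/0.3287
= 0.1971

0.1971


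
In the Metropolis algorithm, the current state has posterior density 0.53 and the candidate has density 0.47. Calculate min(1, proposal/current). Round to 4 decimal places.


Ratio = 0.47/0.53 = 0.8868
Acceptance probability = min(1, 0.8868)
= 0.8868

0.8868


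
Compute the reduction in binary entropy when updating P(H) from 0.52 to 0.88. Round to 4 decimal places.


H_before = -p*log2(p) - (1-p)*log2(1-p) for p=0.52: 0.9988
H_after for p=0.88: 0.5294
Reduction = 0.9988 - 0.5294 = 0.4695

0.4695


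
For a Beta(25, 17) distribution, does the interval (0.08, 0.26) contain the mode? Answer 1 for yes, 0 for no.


Mode of Beta(a,b) = (a-1)/(a+b-2)
= (25-1)/(25+17-2) = 0.6
Check: 0.08 <= 0.6 <= 0.26?
Result: 0

0


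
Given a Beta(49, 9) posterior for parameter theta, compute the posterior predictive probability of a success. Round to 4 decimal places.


For a Beta-Bernoulli model, the predictive probability is the mean:
P(success) = 49/(49+9) = 49/58 = 0.8448

0.8448


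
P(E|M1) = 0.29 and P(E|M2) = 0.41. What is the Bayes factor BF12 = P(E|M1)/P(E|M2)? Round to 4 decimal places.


Bayes factor BF12 = P(E|M1) / P(E|M2)
= 0.29 / 0.41
= 0.7073

0.7073


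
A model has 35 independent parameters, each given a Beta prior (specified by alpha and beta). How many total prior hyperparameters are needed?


Each Beta prior needs 2 hyperparameters (alpha and beta).
Total = 2 * 35 = 70

70


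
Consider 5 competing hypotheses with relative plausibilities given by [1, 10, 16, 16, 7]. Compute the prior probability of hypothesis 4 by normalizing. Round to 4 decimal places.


Sum of weights = 1 + 10 + 16 + 16 + 7 = 50
Normalized prior for H4 = 16 / 50
= 0.32

0.32


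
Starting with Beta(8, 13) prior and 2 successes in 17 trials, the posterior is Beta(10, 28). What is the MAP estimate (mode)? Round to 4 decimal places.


The mode of Beta(a, b) when a > 1 and b > 1 is (a-1)/(a+b-2)
= (10 - 1) / (10 + 28 - 2)
= 9 / 36
= 0.25

0.25


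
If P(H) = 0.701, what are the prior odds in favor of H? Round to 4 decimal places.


Prior odds = P(H) / (1 - P(H))
= 0.701 / 0.299
= 2.3445

2.3445


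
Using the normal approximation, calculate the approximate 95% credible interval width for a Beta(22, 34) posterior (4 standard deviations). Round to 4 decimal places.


Var(Beta) = 22*34/(56^2 * 57) = 0.0042
SD = 0.0647
Width ~ 4*SD = 0.2588

0.2588


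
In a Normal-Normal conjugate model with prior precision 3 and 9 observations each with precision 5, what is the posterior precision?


Posterior precision = prior precision + n * observation precision
= 3 + 9 * 5
= 3 + 45 = 48

48


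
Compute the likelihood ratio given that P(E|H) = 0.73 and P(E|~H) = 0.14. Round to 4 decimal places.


LR = P(E|H) / P(E|~H)
= 0.73 / 0.14 = 5.2143

5.2143
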